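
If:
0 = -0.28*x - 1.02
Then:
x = -3.64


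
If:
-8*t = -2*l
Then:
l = 4*t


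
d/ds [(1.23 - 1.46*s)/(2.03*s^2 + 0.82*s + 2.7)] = (2.9638*s^2 - 4.9938*s - 4.9506)/(4.1209*s^4 + 3.3292*s^3 + 11.6344*s^2 + 4.428*s + 7.29)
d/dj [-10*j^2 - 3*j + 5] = -20*j - 3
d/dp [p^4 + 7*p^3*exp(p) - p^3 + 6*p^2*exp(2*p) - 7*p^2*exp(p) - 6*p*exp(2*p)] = 7*p^3*exp(p) + 4*p^3 + 12*p^2*exp(2*p) + 14*p^2*exp(p) - 3*p^2 - 14*p*exp(p) - 6*exp(2*p)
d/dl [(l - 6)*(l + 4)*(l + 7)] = 3*l^2 + 10*l - 38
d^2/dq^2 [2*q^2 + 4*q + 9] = 4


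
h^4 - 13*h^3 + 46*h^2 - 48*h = h*(h - 8)*(h - 3)*(h - 2)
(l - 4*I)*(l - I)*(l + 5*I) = l^3 + 21*l - 20*I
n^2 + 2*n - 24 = (n - 4)*(n + 6)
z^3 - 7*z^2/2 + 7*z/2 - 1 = (z - 2)*(z - 1)*(z - 1/2)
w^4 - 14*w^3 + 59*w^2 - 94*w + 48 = (w - 8)*(w - 3)*(w - 2)*(w - 1)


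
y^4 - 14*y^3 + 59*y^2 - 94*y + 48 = (y - 8)*(y - 3)*(y - 2)*(y - 1)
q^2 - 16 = (q - 4)*(q + 4)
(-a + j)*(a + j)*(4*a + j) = -4*a^3 - a^2*j + 4*a*j^2 + j^3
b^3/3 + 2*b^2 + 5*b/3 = b*(b/3 + 1/3)*(b + 5)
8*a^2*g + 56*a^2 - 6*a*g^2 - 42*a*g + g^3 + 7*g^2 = (-4*a + g)*(-2*a + g)*(g + 7)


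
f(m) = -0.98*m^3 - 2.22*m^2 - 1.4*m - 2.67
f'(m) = -2.94*m^2 - 4.44*m - 1.4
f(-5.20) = 82.38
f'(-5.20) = -57.81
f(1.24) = -9.69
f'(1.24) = -11.43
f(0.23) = -3.12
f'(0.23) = -2.58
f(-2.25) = 0.40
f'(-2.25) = -6.29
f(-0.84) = -2.48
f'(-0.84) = 0.26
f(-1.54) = -2.20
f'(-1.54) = -1.53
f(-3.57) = 18.62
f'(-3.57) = -23.02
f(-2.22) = 0.22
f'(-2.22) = -6.03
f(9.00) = -909.51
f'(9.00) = -279.50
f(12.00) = -2032.59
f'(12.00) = -478.04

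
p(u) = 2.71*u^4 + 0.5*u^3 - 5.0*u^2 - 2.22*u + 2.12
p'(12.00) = 18825.30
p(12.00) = 56314.04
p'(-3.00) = -251.40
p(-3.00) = 169.79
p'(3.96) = 654.86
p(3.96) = 612.39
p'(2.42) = 135.99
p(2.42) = 67.50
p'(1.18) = 5.88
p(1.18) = -1.39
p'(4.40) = 906.21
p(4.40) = 953.88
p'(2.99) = 271.05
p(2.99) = 180.74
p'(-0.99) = -1.37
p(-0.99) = 1.54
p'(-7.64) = -4672.30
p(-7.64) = 8737.26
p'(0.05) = -2.71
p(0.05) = 2.00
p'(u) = 10.84*u^3 + 1.5*u^2 - 10.0*u - 2.22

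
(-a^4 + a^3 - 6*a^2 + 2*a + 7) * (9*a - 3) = -9*a^5 + 12*a^4 - 57*a^3 + 36*a^2 + 57*a - 21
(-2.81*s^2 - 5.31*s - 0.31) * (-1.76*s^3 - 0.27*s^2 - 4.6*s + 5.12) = 4.9456*s^5 + 10.1043*s^4 + 14.9053*s^3 + 10.1225*s^2 - 25.7612*s - 1.5872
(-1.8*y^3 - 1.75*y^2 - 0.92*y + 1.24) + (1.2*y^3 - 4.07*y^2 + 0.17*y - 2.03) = -0.6*y^3 - 5.82*y^2 - 0.75*y - 0.79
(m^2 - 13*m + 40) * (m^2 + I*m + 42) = m^4 - 13*m^3 + I*m^3 + 82*m^2 - 13*I*m^2 - 546*m + 40*I*m + 1680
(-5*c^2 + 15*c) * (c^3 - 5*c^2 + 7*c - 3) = -5*c^5 + 40*c^4 - 110*c^3 + 120*c^2 - 45*c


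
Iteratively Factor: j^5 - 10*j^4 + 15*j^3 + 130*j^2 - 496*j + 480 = (j - 3)*(j^4 - 7*j^3 - 6*j^2 + 112*j - 160) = (j - 4)*(j - 3)*(j^3 - 3*j^2 - 18*j + 40) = (j - 5)*(j - 4)*(j - 3)*(j^2 + 2*j - 8) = (j - 5)*(j - 4)*(j - 3)*(j + 4)*(j - 2)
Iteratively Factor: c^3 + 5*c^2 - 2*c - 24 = (c + 3)*(c^2 + 2*c - 8) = (c - 2)*(c + 3)*(c + 4)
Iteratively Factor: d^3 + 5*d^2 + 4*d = (d)*(d^2 + 5*d + 4) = d*(d + 1)*(d + 4)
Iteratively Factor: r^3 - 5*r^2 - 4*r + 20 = (r + 2)*(r^2 - 7*r + 10) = (r - 5)*(r + 2)*(r - 2)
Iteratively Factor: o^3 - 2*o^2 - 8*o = (o + 2)*(o^2 - 4*o) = (o - 4)*(o + 2)*(o)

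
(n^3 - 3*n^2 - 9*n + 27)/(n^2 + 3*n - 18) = (n^2 - 9)/(n + 6)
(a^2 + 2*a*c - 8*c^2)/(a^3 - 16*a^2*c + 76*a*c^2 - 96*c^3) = (a + 4*c)/(a^2 - 14*a*c + 48*c^2)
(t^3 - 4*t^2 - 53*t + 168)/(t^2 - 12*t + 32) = (t^2 + 4*t - 21)/(t - 4)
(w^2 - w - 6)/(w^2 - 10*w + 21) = (w + 2)/(w - 7)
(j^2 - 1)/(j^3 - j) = 1/j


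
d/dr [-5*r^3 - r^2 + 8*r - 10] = -15*r^2 - 2*r + 8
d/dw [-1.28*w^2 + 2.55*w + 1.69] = 2.55 - 2.56*w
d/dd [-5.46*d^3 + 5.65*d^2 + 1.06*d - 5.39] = -16.38*d^2 + 11.3*d + 1.06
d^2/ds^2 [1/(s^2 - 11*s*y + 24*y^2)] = 2*(-s^2 + 11*s*y - 24*y^2 + (2*s - 11*y)^2)/(s^2 - 11*s*y + 24*y^2)^3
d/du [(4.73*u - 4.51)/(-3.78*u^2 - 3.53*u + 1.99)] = (17.8794*u^2 - 34.0956*u - 6.5076)/(14.2884*u^4 + 26.6868*u^3 - 2.5835*u^2 - 14.0494*u + 3.9601)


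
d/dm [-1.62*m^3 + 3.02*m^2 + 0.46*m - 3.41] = -4.86*m^2 + 6.04*m + 0.46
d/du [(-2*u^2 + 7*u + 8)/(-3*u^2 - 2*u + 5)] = (25*u^2 + 28*u + 51)/(9*u^4 + 12*u^3 - 26*u^2 - 20*u + 25)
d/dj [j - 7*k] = 1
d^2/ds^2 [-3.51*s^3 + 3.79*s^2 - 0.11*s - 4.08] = 7.58 - 21.06*s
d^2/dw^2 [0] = 0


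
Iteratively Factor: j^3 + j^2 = (j)*(j^2 + j) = j^2*(j + 1)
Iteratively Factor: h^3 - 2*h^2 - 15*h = (h + 3)*(h^2 - 5*h) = h*(h + 3)*(h - 5)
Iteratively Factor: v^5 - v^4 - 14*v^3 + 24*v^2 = (v - 3)*(v^4 + 2*v^3 - 8*v^2) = (v - 3)*(v + 4)*(v^3 - 2*v^2) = (v - 3)*(v - 2)*(v + 4)*(v^2) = v*(v - 3)*(v - 2)*(v + 4)*(v)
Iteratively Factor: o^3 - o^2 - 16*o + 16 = (o + 4)*(o^2 - 5*o + 4) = (o - 1)*(o + 4)*(o - 4)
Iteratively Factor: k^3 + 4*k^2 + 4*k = (k + 2)*(k^2 + 2*k) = k*(k + 2)*(k + 2)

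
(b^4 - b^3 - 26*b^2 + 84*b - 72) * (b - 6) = b^5 - 7*b^4 - 20*b^3 + 240*b^2 - 576*b + 432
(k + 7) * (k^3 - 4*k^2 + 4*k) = k^4 + 3*k^3 - 24*k^2 + 28*k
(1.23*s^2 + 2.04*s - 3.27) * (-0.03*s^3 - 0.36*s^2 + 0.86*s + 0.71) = -0.0369*s^5 - 0.504*s^4 + 0.4215*s^3 + 3.8049*s^2 - 1.3638*s - 2.3217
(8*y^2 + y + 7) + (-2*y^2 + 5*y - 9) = 6*y^2 + 6*y - 2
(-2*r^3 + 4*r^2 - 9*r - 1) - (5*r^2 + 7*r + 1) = -2*r^3 - r^2 - 16*r - 2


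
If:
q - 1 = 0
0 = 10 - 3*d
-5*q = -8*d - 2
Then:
No Solution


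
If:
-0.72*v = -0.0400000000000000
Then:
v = 0.06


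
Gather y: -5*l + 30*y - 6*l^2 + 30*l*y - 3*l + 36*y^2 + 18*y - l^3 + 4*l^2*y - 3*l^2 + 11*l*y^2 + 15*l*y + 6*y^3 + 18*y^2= -l^3 - 9*l^2 - 8*l + 6*y^3 + y^2*(11*l + 54) + y*(4*l^2 + 45*l + 48)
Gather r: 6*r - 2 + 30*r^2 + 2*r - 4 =30*r^2 + 8*r - 6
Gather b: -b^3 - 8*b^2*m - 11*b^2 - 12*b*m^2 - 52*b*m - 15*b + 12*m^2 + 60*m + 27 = -b^3 + b^2*(-8*m - 11) + b*(-12*m^2 - 52*m - 15) + 12*m^2 + 60*m + 27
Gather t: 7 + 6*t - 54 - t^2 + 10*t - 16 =-t^2 + 16*t - 63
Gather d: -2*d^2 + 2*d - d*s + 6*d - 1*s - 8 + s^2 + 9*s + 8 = -2*d^2 + d*(8 - s) + s^2 + 8*s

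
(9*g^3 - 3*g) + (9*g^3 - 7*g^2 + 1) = 18*g^3 - 7*g^2 - 3*g + 1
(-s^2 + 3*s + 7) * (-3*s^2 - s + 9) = 3*s^4 - 8*s^3 - 33*s^2 + 20*s + 63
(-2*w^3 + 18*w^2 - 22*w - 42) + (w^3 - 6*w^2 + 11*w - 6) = -w^3 + 12*w^2 - 11*w - 48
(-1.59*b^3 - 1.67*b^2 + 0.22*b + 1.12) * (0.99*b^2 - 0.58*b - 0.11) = -1.5741*b^5 - 0.7311*b^4 + 1.3613*b^3 + 1.1649*b^2 - 0.6738*b - 0.1232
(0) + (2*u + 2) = 2*u + 2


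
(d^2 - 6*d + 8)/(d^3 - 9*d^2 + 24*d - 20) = (d - 4)/(d^2 - 7*d + 10)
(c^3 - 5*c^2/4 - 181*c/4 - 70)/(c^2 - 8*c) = c + 27/4 + 35/(4*c)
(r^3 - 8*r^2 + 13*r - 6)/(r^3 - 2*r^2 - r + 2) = (r^2 - 7*r + 6)/(r^2 - r - 2)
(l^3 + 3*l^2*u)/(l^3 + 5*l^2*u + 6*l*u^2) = l/(l + 2*u)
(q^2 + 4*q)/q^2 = (q + 4)/q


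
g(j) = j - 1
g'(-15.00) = 1.00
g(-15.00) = -16.00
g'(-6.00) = 1.00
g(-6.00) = -7.00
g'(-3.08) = 1.00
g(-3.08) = -4.08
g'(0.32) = 1.00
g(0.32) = -0.68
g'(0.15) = 1.00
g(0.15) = -0.85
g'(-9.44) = 1.00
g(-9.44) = -10.44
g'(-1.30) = 1.00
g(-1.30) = -2.30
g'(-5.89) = 1.00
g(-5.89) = -6.89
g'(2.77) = 1.00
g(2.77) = 1.77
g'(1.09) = 1.00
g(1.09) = 0.09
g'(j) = 1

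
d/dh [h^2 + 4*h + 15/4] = 2*h + 4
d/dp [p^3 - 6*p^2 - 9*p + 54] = 3*p^2 - 12*p - 9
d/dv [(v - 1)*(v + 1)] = 2*v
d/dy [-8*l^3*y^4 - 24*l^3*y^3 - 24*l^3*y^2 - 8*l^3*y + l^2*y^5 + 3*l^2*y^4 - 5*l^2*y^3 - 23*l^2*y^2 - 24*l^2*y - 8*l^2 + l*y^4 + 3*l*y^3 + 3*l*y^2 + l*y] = l*(-32*l^2*y^3 - 72*l^2*y^2 - 48*l^2*y - 8*l^2 + 5*l*y^4 + 12*l*y^3 - 15*l*y^2 - 46*l*y - 24*l + 4*y^3 + 9*y^2 + 6*y + 1)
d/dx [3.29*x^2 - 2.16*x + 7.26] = 6.58*x - 2.16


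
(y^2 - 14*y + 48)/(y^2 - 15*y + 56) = (y - 6)/(y - 7)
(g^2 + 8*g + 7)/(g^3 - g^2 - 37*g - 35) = (g + 7)/(g^2 - 2*g - 35)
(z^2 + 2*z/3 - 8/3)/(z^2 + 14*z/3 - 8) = (z + 2)/(z + 6)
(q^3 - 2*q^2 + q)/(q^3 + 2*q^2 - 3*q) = (q - 1)/(q + 3)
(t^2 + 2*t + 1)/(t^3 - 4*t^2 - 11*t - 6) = 1/(t - 6)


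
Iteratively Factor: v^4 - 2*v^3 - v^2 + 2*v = (v)*(v^3 - 2*v^2 - v + 2) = v*(v + 1)*(v^2 - 3*v + 2) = v*(v - 1)*(v + 1)*(v - 2)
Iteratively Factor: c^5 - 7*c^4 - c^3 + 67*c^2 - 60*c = (c - 5)*(c^4 - 2*c^3 - 11*c^2 + 12*c) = c*(c - 5)*(c^3 - 2*c^2 - 11*c + 12) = c*(c - 5)*(c - 1)*(c^2 - c - 12) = c*(c - 5)*(c - 4)*(c - 1)*(c + 3)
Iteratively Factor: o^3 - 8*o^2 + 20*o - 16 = (o - 2)*(o^2 - 6*o + 8) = (o - 2)^2*(o - 4)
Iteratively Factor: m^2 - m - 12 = (m + 3)*(m - 4)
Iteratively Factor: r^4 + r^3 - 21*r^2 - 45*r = (r + 3)*(r^3 - 2*r^2 - 15*r) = r*(r + 3)*(r^2 - 2*r - 15) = r*(r + 3)^2*(r - 5)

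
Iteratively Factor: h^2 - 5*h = (h)*(h - 5)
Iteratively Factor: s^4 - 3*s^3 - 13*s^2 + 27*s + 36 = (s + 1)*(s^3 - 4*s^2 - 9*s + 36) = (s - 3)*(s + 1)*(s^2 - s - 12) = (s - 3)*(s + 1)*(s + 3)*(s - 4)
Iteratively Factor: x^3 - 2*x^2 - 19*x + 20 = (x - 5)*(x^2 + 3*x - 4) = (x - 5)*(x + 4)*(x - 1)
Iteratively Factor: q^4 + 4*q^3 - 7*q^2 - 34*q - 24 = (q + 4)*(q^3 - 7*q - 6) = (q - 3)*(q + 4)*(q^2 + 3*q + 2) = (q - 3)*(q + 1)*(q + 4)*(q + 2)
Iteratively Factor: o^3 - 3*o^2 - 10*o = (o + 2)*(o^2 - 5*o) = o*(o + 2)*(o - 5)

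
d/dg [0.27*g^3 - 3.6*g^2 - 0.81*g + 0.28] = 0.81*g^2 - 7.2*g - 0.81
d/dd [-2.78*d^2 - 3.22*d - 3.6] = -5.56*d - 3.22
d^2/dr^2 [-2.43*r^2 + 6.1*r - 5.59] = -4.86000000000000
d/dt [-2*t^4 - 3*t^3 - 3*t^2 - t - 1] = -8*t^3 - 9*t^2 - 6*t - 1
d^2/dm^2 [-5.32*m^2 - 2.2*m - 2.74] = -10.6400000000000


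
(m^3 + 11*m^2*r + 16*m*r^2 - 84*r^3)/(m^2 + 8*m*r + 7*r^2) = (m^2 + 4*m*r - 12*r^2)/(m + r)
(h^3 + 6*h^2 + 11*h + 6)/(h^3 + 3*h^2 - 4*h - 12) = (h + 1)/(h - 2)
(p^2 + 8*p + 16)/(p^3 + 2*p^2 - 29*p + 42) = (p^2 + 8*p + 16)/(p^3 + 2*p^2 - 29*p + 42)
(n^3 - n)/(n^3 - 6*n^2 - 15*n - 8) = n*(n - 1)/(n^2 - 7*n - 8)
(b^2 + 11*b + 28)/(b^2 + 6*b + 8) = (b + 7)/(b + 2)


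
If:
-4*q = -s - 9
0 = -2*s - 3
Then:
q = 15/8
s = -3/2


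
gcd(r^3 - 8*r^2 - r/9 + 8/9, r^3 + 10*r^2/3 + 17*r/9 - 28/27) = r - 1/3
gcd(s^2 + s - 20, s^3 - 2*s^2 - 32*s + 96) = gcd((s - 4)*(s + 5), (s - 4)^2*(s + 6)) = s - 4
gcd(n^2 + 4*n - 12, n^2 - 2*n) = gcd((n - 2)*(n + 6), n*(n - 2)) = n - 2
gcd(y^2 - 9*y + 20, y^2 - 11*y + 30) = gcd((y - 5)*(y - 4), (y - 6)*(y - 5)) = y - 5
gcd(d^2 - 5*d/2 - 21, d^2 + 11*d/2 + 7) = d + 7/2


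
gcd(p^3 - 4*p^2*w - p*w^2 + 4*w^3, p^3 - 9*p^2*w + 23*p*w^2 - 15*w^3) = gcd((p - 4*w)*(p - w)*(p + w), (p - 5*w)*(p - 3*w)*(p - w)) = p - w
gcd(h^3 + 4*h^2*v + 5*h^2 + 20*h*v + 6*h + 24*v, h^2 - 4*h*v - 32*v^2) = h + 4*v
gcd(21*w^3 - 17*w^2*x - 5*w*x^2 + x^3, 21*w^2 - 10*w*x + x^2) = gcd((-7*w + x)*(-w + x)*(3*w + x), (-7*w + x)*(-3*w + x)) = -7*w + x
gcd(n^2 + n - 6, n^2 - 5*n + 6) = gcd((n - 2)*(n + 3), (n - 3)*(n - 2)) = n - 2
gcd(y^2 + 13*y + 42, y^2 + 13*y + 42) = y^2 + 13*y + 42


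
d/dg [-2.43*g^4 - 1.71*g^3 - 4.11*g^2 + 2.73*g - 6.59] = -9.72*g^3 - 5.13*g^2 - 8.22*g + 2.73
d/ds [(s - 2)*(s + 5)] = 2*s + 3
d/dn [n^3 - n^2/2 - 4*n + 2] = 3*n^2 - n - 4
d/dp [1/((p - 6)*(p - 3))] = (9 - 2*p)/(p^4 - 18*p^3 + 117*p^2 - 324*p + 324)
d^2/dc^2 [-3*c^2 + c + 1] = -6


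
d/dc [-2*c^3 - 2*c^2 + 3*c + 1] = -6*c^2 - 4*c + 3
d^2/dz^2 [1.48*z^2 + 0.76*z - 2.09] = 2.96000000000000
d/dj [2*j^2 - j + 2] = 4*j - 1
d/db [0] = 0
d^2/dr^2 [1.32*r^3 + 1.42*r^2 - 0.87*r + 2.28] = 7.92*r + 2.84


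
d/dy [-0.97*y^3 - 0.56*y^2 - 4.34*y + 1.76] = -2.91*y^2 - 1.12*y - 4.34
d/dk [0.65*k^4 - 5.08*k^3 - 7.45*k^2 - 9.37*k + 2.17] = 2.6*k^3 - 15.24*k^2 - 14.9*k - 9.37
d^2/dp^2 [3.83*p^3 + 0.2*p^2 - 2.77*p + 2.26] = 22.98*p + 0.4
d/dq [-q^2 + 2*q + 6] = 2 - 2*q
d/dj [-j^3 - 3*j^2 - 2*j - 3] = -3*j^2 - 6*j - 2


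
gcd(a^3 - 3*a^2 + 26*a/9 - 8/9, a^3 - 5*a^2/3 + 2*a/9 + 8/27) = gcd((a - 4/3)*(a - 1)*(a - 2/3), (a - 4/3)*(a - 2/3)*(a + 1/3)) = a^2 - 2*a + 8/9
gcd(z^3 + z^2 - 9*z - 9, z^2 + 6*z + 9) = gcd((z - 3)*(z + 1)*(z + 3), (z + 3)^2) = z + 3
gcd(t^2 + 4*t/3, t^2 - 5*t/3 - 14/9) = 1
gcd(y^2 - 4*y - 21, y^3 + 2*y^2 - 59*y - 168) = y + 3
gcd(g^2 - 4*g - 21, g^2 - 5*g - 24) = g + 3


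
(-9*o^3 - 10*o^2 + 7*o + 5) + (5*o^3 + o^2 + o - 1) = -4*o^3 - 9*o^2 + 8*o + 4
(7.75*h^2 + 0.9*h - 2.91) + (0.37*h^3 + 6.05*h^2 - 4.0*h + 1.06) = 0.37*h^3 + 13.8*h^2 - 3.1*h - 1.85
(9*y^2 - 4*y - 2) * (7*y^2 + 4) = 63*y^4 - 28*y^3 + 22*y^2 - 16*y - 8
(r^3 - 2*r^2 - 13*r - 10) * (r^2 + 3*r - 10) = r^5 + r^4 - 29*r^3 - 29*r^2 + 100*r + 100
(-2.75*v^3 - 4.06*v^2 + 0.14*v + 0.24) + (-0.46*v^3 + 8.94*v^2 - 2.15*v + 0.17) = -3.21*v^3 + 4.88*v^2 - 2.01*v + 0.41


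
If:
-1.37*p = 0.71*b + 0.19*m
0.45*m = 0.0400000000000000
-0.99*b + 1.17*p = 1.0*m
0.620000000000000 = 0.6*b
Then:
No Solution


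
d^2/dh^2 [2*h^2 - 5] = 4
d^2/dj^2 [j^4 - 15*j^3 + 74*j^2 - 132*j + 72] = 12*j^2 - 90*j + 148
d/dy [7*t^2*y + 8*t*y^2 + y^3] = 7*t^2 + 16*t*y + 3*y^2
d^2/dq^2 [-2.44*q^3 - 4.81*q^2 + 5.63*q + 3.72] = -14.64*q - 9.62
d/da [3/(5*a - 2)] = -15/(5*a - 2)^2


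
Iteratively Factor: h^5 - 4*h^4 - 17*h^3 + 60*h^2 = (h - 5)*(h^4 + h^3 - 12*h^2) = (h - 5)*(h - 3)*(h^3 + 4*h^2) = h*(h - 5)*(h - 3)*(h^2 + 4*h) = h^2*(h - 5)*(h - 3)*(h + 4)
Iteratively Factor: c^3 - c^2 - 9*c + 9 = (c - 1)*(c^2 - 9) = (c - 1)*(c + 3)*(c - 3)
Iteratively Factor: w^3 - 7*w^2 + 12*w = (w - 3)*(w^2 - 4*w) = w*(w - 3)*(w - 4)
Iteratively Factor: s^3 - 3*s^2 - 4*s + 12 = (s - 2)*(s^2 - s - 6) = (s - 2)*(s + 2)*(s - 3)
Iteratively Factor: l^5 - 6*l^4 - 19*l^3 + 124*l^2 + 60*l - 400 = (l - 5)*(l^4 - l^3 - 24*l^2 + 4*l + 80) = (l - 5)*(l + 2)*(l^3 - 3*l^2 - 18*l + 40) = (l - 5)*(l - 2)*(l + 2)*(l^2 - l - 20) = (l - 5)*(l - 2)*(l + 2)*(l + 4)*(l - 5)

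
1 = 1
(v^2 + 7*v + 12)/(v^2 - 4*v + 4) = (v^2 + 7*v + 12)/(v^2 - 4*v + 4)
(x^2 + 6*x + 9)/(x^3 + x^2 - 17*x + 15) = (x^2 + 6*x + 9)/(x^3 + x^2 - 17*x + 15)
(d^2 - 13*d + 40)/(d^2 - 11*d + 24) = (d - 5)/(d - 3)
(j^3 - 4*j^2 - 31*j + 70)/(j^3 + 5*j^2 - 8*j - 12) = (j^2 - 2*j - 35)/(j^2 + 7*j + 6)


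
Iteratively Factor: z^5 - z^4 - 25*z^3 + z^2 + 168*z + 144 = (z + 1)*(z^4 - 2*z^3 - 23*z^2 + 24*z + 144) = (z - 4)*(z + 1)*(z^3 + 2*z^2 - 15*z - 36) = (z - 4)^2*(z + 1)*(z^2 + 6*z + 9) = (z - 4)^2*(z + 1)*(z + 3)*(z + 3)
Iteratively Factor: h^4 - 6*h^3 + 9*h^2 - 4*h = (h)*(h^3 - 6*h^2 + 9*h - 4) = h*(h - 4)*(h^2 - 2*h + 1) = h*(h - 4)*(h - 1)*(h - 1)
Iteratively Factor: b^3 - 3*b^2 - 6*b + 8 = (b - 4)*(b^2 + b - 2) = (b - 4)*(b - 1)*(b + 2)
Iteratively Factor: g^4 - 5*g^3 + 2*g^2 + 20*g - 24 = (g + 2)*(g^3 - 7*g^2 + 16*g - 12) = (g - 2)*(g + 2)*(g^2 - 5*g + 6) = (g - 3)*(g - 2)*(g + 2)*(g - 2)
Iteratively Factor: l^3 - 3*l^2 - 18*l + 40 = (l + 4)*(l^2 - 7*l + 10) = (l - 5)*(l + 4)*(l - 2)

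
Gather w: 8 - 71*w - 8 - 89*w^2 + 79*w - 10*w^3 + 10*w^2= -10*w^3 - 79*w^2 + 8*w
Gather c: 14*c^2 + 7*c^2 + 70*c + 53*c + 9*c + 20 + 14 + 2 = 21*c^2 + 132*c + 36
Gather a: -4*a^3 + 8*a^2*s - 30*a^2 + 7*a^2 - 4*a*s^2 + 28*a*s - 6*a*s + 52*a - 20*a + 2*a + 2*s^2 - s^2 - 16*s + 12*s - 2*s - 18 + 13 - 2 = -4*a^3 + a^2*(8*s - 23) + a*(-4*s^2 + 22*s + 34) + s^2 - 6*s - 7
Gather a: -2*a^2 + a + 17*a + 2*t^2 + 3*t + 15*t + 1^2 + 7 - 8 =-2*a^2 + 18*a + 2*t^2 + 18*t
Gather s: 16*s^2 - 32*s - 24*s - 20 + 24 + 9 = 16*s^2 - 56*s + 13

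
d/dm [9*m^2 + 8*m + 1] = 18*m + 8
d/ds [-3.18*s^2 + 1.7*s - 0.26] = 1.7 - 6.36*s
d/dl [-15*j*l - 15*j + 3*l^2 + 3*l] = -15*j + 6*l + 3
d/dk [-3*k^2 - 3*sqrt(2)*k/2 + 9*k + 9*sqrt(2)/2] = -6*k - 3*sqrt(2)/2 + 9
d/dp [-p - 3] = -1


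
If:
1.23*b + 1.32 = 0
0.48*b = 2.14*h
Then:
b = -1.07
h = -0.24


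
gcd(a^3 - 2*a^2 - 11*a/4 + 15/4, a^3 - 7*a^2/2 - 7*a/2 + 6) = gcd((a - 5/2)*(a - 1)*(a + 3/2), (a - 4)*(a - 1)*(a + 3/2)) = a^2 + a/2 - 3/2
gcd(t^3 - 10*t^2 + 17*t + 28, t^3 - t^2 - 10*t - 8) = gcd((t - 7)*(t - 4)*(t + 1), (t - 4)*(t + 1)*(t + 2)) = t^2 - 3*t - 4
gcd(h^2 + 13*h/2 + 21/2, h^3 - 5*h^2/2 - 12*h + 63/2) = h + 7/2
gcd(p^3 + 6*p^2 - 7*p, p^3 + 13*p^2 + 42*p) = p^2 + 7*p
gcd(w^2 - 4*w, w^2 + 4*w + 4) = 1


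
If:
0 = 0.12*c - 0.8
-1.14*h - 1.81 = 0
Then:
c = 6.67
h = -1.59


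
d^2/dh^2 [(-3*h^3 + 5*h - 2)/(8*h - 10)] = (-48*h^3 + 180*h^2 - 225*h + 68)/(64*h^3 - 240*h^2 + 300*h - 125)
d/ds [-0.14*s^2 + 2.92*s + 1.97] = 2.92 - 0.28*s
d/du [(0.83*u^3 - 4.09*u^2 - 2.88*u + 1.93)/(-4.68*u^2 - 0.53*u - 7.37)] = (-3.8844*u^4 - 0.879799999999996*u^3 - 29.662*u^2 + 78.3514*u + 22.2485)/(21.9024*u^4 + 4.9608*u^3 + 69.2641*u^2 + 7.8122*u + 54.3169)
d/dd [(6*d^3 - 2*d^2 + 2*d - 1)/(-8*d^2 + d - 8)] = (-48*d^4 + 12*d^3 - 130*d^2 + 16*d - 15)/(64*d^4 - 16*d^3 + 129*d^2 - 16*d + 64)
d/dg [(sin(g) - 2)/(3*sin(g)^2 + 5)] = (-3*sin(g)^2 + 12*sin(g) + 5)*cos(g)/(3*sin(g)^2 + 5)^2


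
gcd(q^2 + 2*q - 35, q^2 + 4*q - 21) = q + 7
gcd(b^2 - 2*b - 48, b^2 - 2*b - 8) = 1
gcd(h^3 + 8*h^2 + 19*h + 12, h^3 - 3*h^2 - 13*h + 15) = h + 3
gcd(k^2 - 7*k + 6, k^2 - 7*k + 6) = k^2 - 7*k + 6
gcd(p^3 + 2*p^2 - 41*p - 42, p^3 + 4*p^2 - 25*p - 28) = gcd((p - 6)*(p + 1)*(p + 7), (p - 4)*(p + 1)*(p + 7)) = p^2 + 8*p + 7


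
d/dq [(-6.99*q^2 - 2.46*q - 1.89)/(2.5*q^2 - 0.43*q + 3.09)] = (9.1557*q^2 - 33.7482*q - 8.4141)/(6.25*q^4 - 2.15*q^3 + 15.6349*q^2 - 2.6574*q + 9.5481)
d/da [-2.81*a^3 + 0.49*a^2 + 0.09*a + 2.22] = -8.43*a^2 + 0.98*a + 0.09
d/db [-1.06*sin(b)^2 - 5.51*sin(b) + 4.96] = -(2.12*sin(b) + 5.51)*cos(b)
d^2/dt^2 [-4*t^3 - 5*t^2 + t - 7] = -24*t - 10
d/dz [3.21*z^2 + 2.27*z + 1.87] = 6.42*z + 2.27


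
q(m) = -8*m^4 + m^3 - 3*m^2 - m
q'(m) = -32*m^3 + 3*m^2 - 6*m - 1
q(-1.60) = -62.60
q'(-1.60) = 147.35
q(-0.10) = 0.07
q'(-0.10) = -0.34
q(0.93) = -8.70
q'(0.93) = -29.72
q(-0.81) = -5.13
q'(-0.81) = 22.83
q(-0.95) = -9.13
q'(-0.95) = 34.84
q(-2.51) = -349.73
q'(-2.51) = 538.98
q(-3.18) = -877.40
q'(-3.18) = 1077.46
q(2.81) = -503.10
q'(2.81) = -704.19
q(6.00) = -10266.00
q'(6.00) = -6841.00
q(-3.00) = -699.00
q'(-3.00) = 908.00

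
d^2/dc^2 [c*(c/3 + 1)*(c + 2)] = 2*c + 10/3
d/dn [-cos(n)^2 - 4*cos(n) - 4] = 2*(cos(n) + 2)*sin(n)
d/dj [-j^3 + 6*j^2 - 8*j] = -3*j^2 + 12*j - 8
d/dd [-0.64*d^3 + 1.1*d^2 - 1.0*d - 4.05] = -1.92*d^2 + 2.2*d - 1.0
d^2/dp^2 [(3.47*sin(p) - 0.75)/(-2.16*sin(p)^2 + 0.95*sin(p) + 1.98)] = (-16.189632*sin(p)^5 + 6.87636000000001*sin(p)^4 - 61.280712*sin(p)^3 - 0.960855000000024*sin(p)^2 + 83.262438*sin(p) - 20.82309)/(-2.16*sin(p)^2 + 0.95*sin(p) + 1.98)^3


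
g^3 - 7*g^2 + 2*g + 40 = (g - 5)*(g - 4)*(g + 2)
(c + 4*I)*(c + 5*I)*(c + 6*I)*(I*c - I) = I*c^4 - 15*c^3 - I*c^3 + 15*c^2 - 74*I*c^2 + 120*c + 74*I*c - 120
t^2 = t^2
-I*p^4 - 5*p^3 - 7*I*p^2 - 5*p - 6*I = (p - 6*I)*(p - I)*(p + I)*(-I*p + 1)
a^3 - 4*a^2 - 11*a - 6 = (a - 6)*(a + 1)^2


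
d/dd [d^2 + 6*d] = 2*d + 6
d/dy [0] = 0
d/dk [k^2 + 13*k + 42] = 2*k + 13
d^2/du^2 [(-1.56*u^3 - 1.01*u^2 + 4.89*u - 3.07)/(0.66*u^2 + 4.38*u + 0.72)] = (8.88178419700125e-16*u^5 - 7.105427357601e-15*u^4 - 48.27312*u^3 - 34.661736*u^2 - 72.043128*u - 146.763864)/(0.287496*u^6 + 5.723784*u^5 + 38.926008*u^4 + 96.515928*u^3 + 42.464736*u^2 + 6.811776*u + 0.373248)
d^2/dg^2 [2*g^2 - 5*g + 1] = 4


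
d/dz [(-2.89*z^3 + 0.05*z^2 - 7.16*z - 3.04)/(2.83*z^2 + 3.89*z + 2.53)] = (-8.1787*z^4 - 22.4842*z^3 - 1.47779999999999*z^2 + 17.4594*z - 6.2892)/(8.0089*z^4 + 22.0174*z^3 + 29.4519*z^2 + 19.6834*z + 6.4009)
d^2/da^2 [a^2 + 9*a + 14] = 2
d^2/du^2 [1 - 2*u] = 0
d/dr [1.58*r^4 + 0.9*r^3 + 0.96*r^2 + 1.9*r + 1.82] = 6.32*r^3 + 2.7*r^2 + 1.92*r + 1.9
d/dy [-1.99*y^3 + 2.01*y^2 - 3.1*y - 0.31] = -5.97*y^2 + 4.02*y - 3.1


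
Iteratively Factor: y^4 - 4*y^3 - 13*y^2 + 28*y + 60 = (y - 5)*(y^3 + y^2 - 8*y - 12) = (y - 5)*(y + 2)*(y^2 - y - 6) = (y - 5)*(y - 3)*(y + 2)*(y + 2)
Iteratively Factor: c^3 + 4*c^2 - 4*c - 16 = (c + 2)*(c^2 + 2*c - 8) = (c + 2)*(c + 4)*(c - 2)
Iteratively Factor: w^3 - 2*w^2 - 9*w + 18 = (w - 3)*(w^2 + w - 6) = (w - 3)*(w + 3)*(w - 2)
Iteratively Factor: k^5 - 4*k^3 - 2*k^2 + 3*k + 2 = (k + 1)*(k^4 - k^3 - 3*k^2 + k + 2) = (k - 1)*(k + 1)*(k^3 - 3*k - 2) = (k - 2)*(k - 1)*(k + 1)*(k^2 + 2*k + 1) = (k - 2)*(k - 1)*(k + 1)^2*(k + 1)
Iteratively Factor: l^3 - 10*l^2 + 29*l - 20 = (l - 1)*(l^2 - 9*l + 20) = (l - 4)*(l - 1)*(l - 5)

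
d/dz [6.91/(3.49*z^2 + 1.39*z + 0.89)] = (-48.2318*z - 9.6049)/(3.49*z^2 + 1.39*z + 0.89)^2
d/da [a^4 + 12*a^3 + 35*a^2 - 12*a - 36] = 4*a^3 + 36*a^2 + 70*a - 12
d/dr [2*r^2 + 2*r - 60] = 4*r + 2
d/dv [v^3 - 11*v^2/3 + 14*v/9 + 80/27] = 3*v^2 - 22*v/3 + 14/9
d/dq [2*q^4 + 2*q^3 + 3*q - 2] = 8*q^3 + 6*q^2 + 3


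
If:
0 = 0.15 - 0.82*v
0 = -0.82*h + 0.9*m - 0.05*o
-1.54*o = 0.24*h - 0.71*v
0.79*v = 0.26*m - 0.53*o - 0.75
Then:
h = 2.96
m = 2.67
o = -0.38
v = 0.18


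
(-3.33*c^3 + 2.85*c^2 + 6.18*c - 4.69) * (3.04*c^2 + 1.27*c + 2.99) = -10.1232*c^5 + 4.4349*c^4 + 12.45*c^3 + 2.1125*c^2 + 12.5219*c - 14.0231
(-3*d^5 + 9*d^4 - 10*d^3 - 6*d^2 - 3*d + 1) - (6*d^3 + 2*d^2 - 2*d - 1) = -3*d^5 + 9*d^4 - 16*d^3 - 8*d^2 - d + 2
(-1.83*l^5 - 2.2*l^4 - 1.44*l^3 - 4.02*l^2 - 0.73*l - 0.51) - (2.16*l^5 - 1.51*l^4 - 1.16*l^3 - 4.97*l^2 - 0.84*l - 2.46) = -3.99*l^5 - 0.69*l^4 - 0.28*l^3 + 0.95*l^2 + 0.11*l + 1.95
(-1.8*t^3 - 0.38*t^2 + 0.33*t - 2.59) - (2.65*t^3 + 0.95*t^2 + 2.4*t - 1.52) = -4.45*t^3 - 1.33*t^2 - 2.07*t - 1.07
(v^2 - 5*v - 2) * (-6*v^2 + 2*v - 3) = -6*v^4 + 32*v^3 - v^2 + 11*v + 6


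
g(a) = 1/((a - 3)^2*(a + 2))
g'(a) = -1/((a - 3)^2*(a + 2)^2) - 2/((a - 3)^3*(a + 2)) = -(3*a + 1)/((a - 3)^3*(a + 2)^2)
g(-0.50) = 0.05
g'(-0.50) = -0.01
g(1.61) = 0.14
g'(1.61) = 0.17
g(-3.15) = -0.02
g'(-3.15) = -0.03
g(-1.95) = 0.82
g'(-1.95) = -16.00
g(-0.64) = 0.06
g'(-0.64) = -0.01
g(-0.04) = 0.06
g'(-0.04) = 0.01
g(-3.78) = -0.01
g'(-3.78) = -0.01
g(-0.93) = 0.06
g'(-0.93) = -0.03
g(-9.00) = 0.00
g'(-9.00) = 0.00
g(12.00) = 0.00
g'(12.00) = 0.00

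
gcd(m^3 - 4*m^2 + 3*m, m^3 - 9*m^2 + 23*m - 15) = m^2 - 4*m + 3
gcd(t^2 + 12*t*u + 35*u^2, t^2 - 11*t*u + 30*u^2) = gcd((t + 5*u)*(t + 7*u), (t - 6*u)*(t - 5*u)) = 1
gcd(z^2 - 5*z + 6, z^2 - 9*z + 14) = z - 2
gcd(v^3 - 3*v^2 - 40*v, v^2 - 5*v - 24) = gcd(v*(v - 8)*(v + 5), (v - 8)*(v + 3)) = v - 8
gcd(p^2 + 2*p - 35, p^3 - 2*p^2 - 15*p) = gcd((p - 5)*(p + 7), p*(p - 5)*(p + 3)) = p - 5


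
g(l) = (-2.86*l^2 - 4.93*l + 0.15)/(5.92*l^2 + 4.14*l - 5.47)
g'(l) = (-11.84*l - 4.14)*(-2.86*l^2 - 4.93*l + 0.15)/(5.92*l^2 + 4.14*l - 5.47)^2 + (-5.72*l - 4.93)/(5.92*l^2 + 4.14*l - 5.47)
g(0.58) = 3.41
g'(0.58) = 42.48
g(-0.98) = -0.58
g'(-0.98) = 0.95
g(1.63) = -0.91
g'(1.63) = 0.42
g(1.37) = -1.06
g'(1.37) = 0.78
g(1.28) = -1.14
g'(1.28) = 1.02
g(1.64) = -0.91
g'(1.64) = 0.41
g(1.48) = -0.98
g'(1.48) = 0.58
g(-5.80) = -0.40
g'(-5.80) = 0.02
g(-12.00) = -0.44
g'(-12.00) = 0.00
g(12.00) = -0.53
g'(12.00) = 0.00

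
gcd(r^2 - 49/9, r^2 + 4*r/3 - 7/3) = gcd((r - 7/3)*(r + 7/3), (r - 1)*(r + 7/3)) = r + 7/3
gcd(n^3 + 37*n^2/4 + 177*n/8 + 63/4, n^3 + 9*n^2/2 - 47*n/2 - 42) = n + 3/2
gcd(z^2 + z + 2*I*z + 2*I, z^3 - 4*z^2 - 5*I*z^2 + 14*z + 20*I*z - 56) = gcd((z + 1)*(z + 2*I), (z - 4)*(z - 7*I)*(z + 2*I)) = z + 2*I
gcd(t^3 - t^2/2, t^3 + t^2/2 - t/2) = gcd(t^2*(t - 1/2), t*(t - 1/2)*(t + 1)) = t^2 - t/2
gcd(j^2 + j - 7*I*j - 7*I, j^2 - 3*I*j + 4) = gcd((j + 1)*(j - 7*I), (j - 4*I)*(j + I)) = 1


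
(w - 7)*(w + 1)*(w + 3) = w^3 - 3*w^2 - 25*w - 21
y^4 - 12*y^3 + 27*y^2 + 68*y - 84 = (y - 7)*(y - 6)*(y - 1)*(y + 2)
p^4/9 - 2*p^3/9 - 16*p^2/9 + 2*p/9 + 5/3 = (p/3 + 1/3)*(p/3 + 1)*(p - 5)*(p - 1)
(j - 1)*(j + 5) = j^2 + 4*j - 5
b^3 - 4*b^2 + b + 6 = (b - 3)*(b - 2)*(b + 1)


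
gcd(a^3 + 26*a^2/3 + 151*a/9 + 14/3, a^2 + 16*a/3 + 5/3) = a + 1/3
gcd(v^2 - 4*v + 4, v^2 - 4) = v - 2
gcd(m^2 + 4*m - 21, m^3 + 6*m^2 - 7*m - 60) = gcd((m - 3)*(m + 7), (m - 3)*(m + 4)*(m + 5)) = m - 3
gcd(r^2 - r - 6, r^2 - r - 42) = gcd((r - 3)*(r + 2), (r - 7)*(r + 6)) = 1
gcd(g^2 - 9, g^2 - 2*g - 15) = g + 3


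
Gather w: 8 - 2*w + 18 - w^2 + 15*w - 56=-w^2 + 13*w - 30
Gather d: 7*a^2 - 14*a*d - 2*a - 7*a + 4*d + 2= 7*a^2 - 9*a + d*(4 - 14*a) + 2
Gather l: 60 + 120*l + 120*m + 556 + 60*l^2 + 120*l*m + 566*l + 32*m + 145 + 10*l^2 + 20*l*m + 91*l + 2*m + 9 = 70*l^2 + l*(140*m + 777) + 154*m + 770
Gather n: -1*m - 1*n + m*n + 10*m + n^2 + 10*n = 9*m + n^2 + n*(m + 9)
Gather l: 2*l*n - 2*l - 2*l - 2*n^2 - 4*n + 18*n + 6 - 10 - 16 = l*(2*n - 4) - 2*n^2 + 14*n - 20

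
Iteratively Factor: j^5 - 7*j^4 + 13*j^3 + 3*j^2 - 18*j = (j - 3)*(j^4 - 4*j^3 + j^2 + 6*j) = (j - 3)^2*(j^3 - j^2 - 2*j) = j*(j - 3)^2*(j^2 - j - 2) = j*(j - 3)^2*(j - 2)*(j + 1)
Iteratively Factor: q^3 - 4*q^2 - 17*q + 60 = (q - 5)*(q^2 + q - 12) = (q - 5)*(q + 4)*(q - 3)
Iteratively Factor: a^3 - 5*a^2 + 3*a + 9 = (a + 1)*(a^2 - 6*a + 9) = (a - 3)*(a + 1)*(a - 3)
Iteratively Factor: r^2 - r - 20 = (r + 4)*(r - 5)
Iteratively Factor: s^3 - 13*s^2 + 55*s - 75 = (s - 3)*(s^2 - 10*s + 25) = (s - 5)*(s - 3)*(s - 5)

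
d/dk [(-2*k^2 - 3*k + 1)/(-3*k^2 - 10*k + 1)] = (11*k^2 + 2*k + 7)/(9*k^4 + 60*k^3 + 94*k^2 - 20*k + 1)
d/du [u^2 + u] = 2*u + 1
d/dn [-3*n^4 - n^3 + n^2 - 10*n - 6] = -12*n^3 - 3*n^2 + 2*n - 10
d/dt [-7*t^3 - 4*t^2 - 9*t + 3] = -21*t^2 - 8*t - 9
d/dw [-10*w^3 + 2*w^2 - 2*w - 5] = -30*w^2 + 4*w - 2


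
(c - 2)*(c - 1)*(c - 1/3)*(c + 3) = c^4 - c^3/3 - 7*c^2 + 25*c/3 - 2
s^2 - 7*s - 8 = (s - 8)*(s + 1)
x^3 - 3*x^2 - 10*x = x*(x - 5)*(x + 2)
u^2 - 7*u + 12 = (u - 4)*(u - 3)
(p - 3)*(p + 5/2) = p^2 - p/2 - 15/2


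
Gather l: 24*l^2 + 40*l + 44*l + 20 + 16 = 24*l^2 + 84*l + 36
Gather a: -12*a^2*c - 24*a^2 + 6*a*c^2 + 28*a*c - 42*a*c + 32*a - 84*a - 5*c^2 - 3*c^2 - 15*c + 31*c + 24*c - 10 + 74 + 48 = a^2*(-12*c - 24) + a*(6*c^2 - 14*c - 52) - 8*c^2 + 40*c + 112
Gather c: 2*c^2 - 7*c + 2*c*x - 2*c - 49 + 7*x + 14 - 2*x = 2*c^2 + c*(2*x - 9) + 5*x - 35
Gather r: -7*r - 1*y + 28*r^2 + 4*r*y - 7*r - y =28*r^2 + r*(4*y - 14) - 2*y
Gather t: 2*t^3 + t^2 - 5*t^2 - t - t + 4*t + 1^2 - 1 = 2*t^3 - 4*t^2 + 2*t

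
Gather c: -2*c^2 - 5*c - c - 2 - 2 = -2*c^2 - 6*c - 4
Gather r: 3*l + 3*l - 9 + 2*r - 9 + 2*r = 6*l + 4*r - 18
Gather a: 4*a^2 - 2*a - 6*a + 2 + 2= 4*a^2 - 8*a + 4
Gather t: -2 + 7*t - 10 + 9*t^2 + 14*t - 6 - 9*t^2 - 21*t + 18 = 0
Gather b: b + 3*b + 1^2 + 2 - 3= 4*b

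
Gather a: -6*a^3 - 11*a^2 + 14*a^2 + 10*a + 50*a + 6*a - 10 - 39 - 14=-6*a^3 + 3*a^2 + 66*a - 63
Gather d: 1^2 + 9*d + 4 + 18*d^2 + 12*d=18*d^2 + 21*d + 5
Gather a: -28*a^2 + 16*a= -28*a^2 + 16*a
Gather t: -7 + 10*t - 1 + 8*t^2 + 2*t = 8*t^2 + 12*t - 8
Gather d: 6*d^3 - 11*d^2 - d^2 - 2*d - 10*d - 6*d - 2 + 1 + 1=6*d^3 - 12*d^2 - 18*d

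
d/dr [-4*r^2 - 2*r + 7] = -8*r - 2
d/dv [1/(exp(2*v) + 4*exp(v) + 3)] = 2*(-exp(v) - 2)*exp(v)/(exp(2*v) + 4*exp(v) + 3)^2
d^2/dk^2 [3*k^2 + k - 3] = 6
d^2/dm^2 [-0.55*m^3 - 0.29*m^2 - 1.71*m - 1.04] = -3.3*m - 0.58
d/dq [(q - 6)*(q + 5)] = 2*q - 1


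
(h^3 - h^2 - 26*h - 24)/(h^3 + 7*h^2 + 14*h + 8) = (h - 6)/(h + 2)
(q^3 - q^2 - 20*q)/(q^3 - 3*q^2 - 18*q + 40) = q/(q - 2)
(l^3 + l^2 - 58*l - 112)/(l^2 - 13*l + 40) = (l^2 + 9*l + 14)/(l - 5)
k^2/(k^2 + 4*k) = k/(k + 4)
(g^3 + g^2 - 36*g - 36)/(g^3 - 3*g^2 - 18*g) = (g^2 + 7*g + 6)/(g*(g + 3))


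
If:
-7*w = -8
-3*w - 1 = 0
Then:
No Solution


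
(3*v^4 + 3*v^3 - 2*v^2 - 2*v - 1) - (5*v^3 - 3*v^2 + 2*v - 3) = 3*v^4 - 2*v^3 + v^2 - 4*v + 2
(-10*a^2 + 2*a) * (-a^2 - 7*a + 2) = 10*a^4 + 68*a^3 - 34*a^2 + 4*a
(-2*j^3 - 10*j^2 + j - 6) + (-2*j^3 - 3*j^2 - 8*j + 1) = -4*j^3 - 13*j^2 - 7*j - 5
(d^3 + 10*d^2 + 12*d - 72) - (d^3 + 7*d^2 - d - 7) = 3*d^2 + 13*d - 65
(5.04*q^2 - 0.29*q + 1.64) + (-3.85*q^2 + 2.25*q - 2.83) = 1.19*q^2 + 1.96*q - 1.19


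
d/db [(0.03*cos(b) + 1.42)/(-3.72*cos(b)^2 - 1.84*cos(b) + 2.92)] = (0.1116*sin(b)^2 - 10.5648*cos(b) - 2.812)*sin(b)/(3.72*cos(b)^2 + 1.84*cos(b) - 2.92)^2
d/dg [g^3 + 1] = 3*g^2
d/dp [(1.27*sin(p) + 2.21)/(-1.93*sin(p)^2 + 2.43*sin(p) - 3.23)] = (2.4511*sin(p)^2 + 8.5306*sin(p) - 9.4724)*cos(p)/(3.7249*sin(p)^4 - 9.3798*sin(p)^3 + 18.3727*sin(p)^2 - 15.6978*sin(p) + 10.4329)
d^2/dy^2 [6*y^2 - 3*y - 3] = 12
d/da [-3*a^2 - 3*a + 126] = -6*a - 3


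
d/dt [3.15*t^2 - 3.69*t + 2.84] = 6.3*t - 3.69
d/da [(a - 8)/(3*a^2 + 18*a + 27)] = (19 - a)/(3*(a^3 + 9*a^2 + 27*a + 27))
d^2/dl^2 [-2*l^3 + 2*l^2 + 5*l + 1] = 4 - 12*l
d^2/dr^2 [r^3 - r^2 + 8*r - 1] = 6*r - 2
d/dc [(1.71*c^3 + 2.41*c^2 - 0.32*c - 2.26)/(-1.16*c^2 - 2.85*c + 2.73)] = (-1.9836*c^4 - 9.747*c^3 + 6.7652*c^2 + 7.9154*c - 7.3146)/(1.3456*c^4 + 6.612*c^3 + 1.7889*c^2 - 15.561*c + 7.4529)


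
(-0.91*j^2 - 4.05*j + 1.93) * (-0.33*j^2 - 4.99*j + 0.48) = 0.3003*j^4 + 5.8774*j^3 + 19.1358*j^2 - 11.5747*j + 0.9264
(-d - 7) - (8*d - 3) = -9*d - 4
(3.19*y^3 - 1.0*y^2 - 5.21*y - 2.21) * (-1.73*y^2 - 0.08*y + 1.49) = -5.5187*y^5 + 1.4748*y^4 + 13.8464*y^3 + 2.7501*y^2 - 7.5861*y - 3.2929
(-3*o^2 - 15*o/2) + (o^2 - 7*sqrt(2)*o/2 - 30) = -2*o^2 - 15*o/2 - 7*sqrt(2)*o/2 - 30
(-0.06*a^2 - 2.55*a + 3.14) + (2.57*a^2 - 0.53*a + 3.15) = 2.51*a^2 - 3.08*a + 6.29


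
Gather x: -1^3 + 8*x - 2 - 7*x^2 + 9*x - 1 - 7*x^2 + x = -14*x^2 + 18*x - 4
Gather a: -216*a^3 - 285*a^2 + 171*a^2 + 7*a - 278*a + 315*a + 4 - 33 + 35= -216*a^3 - 114*a^2 + 44*a + 6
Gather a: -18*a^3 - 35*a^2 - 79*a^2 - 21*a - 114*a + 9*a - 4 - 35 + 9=-18*a^3 - 114*a^2 - 126*a - 30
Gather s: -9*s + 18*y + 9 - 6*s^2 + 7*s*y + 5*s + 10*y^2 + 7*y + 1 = -6*s^2 + s*(7*y - 4) + 10*y^2 + 25*y + 10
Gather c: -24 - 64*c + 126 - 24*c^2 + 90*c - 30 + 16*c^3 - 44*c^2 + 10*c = 16*c^3 - 68*c^2 + 36*c + 72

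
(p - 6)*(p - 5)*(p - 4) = p^3 - 15*p^2 + 74*p - 120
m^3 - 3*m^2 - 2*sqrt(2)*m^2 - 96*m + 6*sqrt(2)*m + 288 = (m - 3)*(m - 8*sqrt(2))*(m + 6*sqrt(2))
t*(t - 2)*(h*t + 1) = h*t^3 - 2*h*t^2 + t^2 - 2*t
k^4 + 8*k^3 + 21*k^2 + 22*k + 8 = (k + 1)^2*(k + 2)*(k + 4)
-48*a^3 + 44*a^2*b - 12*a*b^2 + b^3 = (-6*a + b)*(-4*a + b)*(-2*a + b)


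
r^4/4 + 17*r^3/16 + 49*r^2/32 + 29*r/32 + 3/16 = (r/4 + 1/2)*(r + 1/2)*(r + 3/4)*(r + 1)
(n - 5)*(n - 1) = n^2 - 6*n + 5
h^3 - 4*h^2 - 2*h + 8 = (h - 4)*(h - sqrt(2))*(h + sqrt(2))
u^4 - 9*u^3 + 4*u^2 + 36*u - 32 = (u - 8)*(u - 2)*(u - 1)*(u + 2)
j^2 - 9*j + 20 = (j - 5)*(j - 4)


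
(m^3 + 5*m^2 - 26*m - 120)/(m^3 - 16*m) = (m^2 + m - 30)/(m*(m - 4))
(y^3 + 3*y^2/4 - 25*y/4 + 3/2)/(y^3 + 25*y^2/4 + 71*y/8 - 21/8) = 2*(y - 2)/(2*y + 7)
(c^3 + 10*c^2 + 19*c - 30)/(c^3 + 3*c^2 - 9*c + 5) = (c + 6)/(c - 1)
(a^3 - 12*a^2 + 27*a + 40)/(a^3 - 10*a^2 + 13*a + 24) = (a - 5)/(a - 3)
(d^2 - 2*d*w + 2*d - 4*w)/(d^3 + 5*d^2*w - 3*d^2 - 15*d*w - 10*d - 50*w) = (d - 2*w)/(d^2 + 5*d*w - 5*d - 25*w)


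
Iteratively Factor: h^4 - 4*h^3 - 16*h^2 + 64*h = (h + 4)*(h^3 - 8*h^2 + 16*h) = h*(h + 4)*(h^2 - 8*h + 16) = h*(h - 4)*(h + 4)*(h - 4)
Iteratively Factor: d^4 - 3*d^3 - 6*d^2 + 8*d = (d)*(d^3 - 3*d^2 - 6*d + 8) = d*(d - 4)*(d^2 + d - 2) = d*(d - 4)*(d + 2)*(d - 1)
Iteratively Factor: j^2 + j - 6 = (j - 2)*(j + 3)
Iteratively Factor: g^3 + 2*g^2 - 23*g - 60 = (g - 5)*(g^2 + 7*g + 12) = (g - 5)*(g + 4)*(g + 3)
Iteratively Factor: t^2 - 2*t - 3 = (t - 3)*(t + 1)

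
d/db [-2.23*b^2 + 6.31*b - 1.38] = 6.31 - 4.46*b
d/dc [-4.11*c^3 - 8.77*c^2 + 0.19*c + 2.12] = -12.33*c^2 - 17.54*c + 0.19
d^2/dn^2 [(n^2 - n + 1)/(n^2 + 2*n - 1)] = 2*(-3*n^3 + 6*n^2 + 3*n + 4)/(n^6 + 6*n^5 + 9*n^4 - 4*n^3 - 9*n^2 + 6*n - 1)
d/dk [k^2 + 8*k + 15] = 2*k + 8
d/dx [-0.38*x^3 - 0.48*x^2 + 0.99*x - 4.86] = -1.14*x^2 - 0.96*x + 0.99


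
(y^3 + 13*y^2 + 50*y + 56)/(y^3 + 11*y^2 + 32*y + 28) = (y + 4)/(y + 2)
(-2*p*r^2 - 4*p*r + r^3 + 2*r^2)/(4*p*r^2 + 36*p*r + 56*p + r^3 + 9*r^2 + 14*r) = r*(-2*p + r)/(4*p*r + 28*p + r^2 + 7*r)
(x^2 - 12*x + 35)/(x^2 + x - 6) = (x^2 - 12*x + 35)/(x^2 + x - 6)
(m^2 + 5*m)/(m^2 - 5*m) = (m + 5)/(m - 5)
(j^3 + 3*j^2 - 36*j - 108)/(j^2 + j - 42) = (j^2 + 9*j + 18)/(j + 7)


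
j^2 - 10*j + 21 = (j - 7)*(j - 3)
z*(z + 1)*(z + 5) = z^3 + 6*z^2 + 5*z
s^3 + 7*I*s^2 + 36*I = (s - 2*I)*(s + 3*I)*(s + 6*I)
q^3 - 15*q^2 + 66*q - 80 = (q - 8)*(q - 5)*(q - 2)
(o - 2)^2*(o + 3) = o^3 - o^2 - 8*o + 12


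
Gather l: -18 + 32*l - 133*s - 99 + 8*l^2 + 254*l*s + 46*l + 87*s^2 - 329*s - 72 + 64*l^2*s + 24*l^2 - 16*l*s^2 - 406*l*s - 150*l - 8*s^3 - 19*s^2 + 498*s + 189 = l^2*(64*s + 32) + l*(-16*s^2 - 152*s - 72) - 8*s^3 + 68*s^2 + 36*s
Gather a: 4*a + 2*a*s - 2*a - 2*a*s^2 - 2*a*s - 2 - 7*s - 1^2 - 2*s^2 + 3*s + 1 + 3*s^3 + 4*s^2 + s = a*(2 - 2*s^2) + 3*s^3 + 2*s^2 - 3*s - 2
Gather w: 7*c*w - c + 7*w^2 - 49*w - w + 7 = -c + 7*w^2 + w*(7*c - 50) + 7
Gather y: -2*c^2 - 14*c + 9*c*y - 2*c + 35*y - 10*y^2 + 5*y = -2*c^2 - 16*c - 10*y^2 + y*(9*c + 40)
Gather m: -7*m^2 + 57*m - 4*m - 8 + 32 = -7*m^2 + 53*m + 24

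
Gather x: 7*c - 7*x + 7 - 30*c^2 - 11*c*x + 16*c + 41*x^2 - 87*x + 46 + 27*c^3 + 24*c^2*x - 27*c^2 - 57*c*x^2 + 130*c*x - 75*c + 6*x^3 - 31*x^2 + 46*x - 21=27*c^3 - 57*c^2 - 52*c + 6*x^3 + x^2*(10 - 57*c) + x*(24*c^2 + 119*c - 48) + 32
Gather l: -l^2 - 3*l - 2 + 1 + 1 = -l^2 - 3*l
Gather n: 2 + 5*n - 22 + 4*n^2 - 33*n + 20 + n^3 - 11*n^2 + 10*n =n^3 - 7*n^2 - 18*n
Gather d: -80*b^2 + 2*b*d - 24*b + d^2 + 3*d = -80*b^2 - 24*b + d^2 + d*(2*b + 3)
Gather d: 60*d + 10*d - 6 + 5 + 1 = 70*d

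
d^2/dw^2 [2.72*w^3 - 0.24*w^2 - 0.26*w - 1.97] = 16.32*w - 0.48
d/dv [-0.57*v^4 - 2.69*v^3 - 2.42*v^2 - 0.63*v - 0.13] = -2.28*v^3 - 8.07*v^2 - 4.84*v - 0.63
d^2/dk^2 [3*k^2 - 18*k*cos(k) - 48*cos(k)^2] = 18*k*cos(k) - 192*sin(k)^2 + 36*sin(k) + 102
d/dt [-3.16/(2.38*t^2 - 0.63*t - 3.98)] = (15.0416*t - 1.9908)/(-2.38*t^2 + 0.63*t + 3.98)^2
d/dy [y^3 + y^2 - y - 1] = 3*y^2 + 2*y - 1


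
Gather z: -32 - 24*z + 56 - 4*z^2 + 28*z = -4*z^2 + 4*z + 24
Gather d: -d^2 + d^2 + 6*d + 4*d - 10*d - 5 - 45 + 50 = 0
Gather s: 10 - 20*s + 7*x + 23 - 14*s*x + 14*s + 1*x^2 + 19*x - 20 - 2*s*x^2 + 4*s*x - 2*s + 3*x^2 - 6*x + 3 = s*(-2*x^2 - 10*x - 8) + 4*x^2 + 20*x + 16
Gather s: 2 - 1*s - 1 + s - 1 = 0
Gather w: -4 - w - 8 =-w - 12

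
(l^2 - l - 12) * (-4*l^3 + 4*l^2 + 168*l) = -4*l^5 + 8*l^4 + 212*l^3 - 216*l^2 - 2016*l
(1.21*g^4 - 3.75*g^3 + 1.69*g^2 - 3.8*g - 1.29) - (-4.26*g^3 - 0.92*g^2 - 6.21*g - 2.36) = 1.21*g^4 + 0.51*g^3 + 2.61*g^2 + 2.41*g + 1.07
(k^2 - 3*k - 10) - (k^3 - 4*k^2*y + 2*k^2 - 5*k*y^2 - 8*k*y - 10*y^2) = -k^3 + 4*k^2*y - k^2 + 5*k*y^2 + 8*k*y - 3*k + 10*y^2 - 10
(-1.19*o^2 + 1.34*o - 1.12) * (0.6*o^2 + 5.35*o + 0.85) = -0.714*o^4 - 5.5625*o^3 + 5.4855*o^2 - 4.853*o - 0.952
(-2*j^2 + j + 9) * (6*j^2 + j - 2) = -12*j^4 + 4*j^3 + 59*j^2 + 7*j - 18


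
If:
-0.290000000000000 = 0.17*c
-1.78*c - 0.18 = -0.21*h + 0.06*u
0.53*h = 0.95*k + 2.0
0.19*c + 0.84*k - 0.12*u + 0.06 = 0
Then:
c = -1.71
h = 159.27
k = 86.75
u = 605.05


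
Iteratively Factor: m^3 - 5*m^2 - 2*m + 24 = (m + 2)*(m^2 - 7*m + 12) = (m - 3)*(m + 2)*(m - 4)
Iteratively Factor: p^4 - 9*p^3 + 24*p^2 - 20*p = (p - 2)*(p^3 - 7*p^2 + 10*p) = (p - 5)*(p - 2)*(p^2 - 2*p) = (p - 5)*(p - 2)^2*(p)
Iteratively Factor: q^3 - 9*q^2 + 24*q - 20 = (q - 2)*(q^2 - 7*q + 10) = (q - 5)*(q - 2)*(q - 2)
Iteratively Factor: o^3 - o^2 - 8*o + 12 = (o + 3)*(o^2 - 4*o + 4) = (o - 2)*(o + 3)*(o - 2)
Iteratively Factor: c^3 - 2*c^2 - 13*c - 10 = (c + 2)*(c^2 - 4*c - 5) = (c + 1)*(c + 2)*(c - 5)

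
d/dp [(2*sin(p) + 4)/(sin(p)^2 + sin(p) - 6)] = 2*(-4*sin(p) + cos(p)^2 - 9)*cos(p)/(sin(p)^2 + sin(p) - 6)^2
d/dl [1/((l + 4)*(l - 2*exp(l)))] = (-l + (l + 4)*(2*exp(l) - 1) + 2*exp(l))/((l + 4)^2*(l - 2*exp(l))^2)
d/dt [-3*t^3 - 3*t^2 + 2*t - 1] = -9*t^2 - 6*t + 2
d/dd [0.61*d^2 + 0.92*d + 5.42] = 1.22*d + 0.92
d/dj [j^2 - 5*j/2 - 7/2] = 2*j - 5/2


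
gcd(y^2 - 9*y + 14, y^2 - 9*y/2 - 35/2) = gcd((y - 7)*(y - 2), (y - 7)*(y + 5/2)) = y - 7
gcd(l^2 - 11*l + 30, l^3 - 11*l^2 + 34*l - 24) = l - 6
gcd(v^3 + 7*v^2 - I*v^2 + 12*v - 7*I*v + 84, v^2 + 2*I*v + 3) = v + 3*I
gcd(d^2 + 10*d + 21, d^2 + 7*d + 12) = d + 3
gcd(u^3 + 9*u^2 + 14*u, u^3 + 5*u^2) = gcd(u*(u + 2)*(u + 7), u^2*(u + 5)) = u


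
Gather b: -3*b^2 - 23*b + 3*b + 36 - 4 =-3*b^2 - 20*b + 32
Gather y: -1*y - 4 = -y - 4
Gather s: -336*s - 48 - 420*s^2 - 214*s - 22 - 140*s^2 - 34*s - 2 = -560*s^2 - 584*s - 72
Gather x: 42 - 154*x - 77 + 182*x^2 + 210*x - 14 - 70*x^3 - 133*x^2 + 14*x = -70*x^3 + 49*x^2 + 70*x - 49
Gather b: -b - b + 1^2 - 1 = -2*b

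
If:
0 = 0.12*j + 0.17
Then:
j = -1.42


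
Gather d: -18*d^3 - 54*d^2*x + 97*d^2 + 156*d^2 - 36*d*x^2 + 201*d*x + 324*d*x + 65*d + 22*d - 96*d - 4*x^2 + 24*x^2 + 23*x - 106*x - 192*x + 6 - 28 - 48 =-18*d^3 + d^2*(253 - 54*x) + d*(-36*x^2 + 525*x - 9) + 20*x^2 - 275*x - 70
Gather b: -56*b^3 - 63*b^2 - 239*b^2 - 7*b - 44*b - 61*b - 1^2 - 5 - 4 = -56*b^3 - 302*b^2 - 112*b - 10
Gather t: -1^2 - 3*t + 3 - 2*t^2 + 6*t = -2*t^2 + 3*t + 2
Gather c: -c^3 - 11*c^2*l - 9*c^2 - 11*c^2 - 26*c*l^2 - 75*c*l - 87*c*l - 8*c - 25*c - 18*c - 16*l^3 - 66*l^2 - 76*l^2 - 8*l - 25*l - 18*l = -c^3 + c^2*(-11*l - 20) + c*(-26*l^2 - 162*l - 51) - 16*l^3 - 142*l^2 - 51*l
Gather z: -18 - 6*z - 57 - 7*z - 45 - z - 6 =-14*z - 126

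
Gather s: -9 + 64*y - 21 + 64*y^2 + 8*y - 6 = 64*y^2 + 72*y - 36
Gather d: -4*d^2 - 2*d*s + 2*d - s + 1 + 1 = -4*d^2 + d*(2 - 2*s) - s + 2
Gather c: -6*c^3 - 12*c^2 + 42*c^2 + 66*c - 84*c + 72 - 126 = -6*c^3 + 30*c^2 - 18*c - 54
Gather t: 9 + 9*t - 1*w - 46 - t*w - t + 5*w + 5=t*(8 - w) + 4*w - 32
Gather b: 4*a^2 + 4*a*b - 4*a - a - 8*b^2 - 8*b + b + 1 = 4*a^2 - 5*a - 8*b^2 + b*(4*a - 7) + 1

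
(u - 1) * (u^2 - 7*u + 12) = u^3 - 8*u^2 + 19*u - 12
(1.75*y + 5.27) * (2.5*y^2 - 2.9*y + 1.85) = 4.375*y^3 + 8.1*y^2 - 12.0455*y + 9.7495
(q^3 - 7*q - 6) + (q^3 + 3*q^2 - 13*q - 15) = 2*q^3 + 3*q^2 - 20*q - 21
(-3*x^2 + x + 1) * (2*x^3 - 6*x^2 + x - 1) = -6*x^5 + 20*x^4 - 7*x^3 - 2*x^2 - 1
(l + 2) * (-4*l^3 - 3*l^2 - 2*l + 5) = -4*l^4 - 11*l^3 - 8*l^2 + l + 10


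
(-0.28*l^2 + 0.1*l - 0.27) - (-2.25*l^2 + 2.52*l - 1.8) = 1.97*l^2 - 2.42*l + 1.53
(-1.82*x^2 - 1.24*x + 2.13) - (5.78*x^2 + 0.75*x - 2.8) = -7.6*x^2 - 1.99*x + 4.93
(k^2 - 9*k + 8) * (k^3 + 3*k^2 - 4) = k^5 - 6*k^4 - 19*k^3 + 20*k^2 + 36*k - 32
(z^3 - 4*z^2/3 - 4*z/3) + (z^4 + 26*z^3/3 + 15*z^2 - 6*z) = z^4 + 29*z^3/3 + 41*z^2/3 - 22*z/3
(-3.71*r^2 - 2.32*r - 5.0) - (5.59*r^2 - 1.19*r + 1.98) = -9.3*r^2 - 1.13*r - 6.98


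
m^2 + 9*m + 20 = (m + 4)*(m + 5)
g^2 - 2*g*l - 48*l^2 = (g - 8*l)*(g + 6*l)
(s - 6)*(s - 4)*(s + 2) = s^3 - 8*s^2 + 4*s + 48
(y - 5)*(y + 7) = y^2 + 2*y - 35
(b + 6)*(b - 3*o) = b^2 - 3*b*o + 6*b - 18*o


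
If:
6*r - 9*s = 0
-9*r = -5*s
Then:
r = 0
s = 0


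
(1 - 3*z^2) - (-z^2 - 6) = 7 - 2*z^2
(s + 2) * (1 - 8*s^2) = -8*s^3 - 16*s^2 + s + 2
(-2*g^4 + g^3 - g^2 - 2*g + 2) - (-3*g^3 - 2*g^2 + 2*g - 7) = -2*g^4 + 4*g^3 + g^2 - 4*g + 9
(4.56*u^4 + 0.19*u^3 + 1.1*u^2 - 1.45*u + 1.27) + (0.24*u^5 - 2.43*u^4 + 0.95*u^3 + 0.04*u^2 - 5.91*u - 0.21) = 0.24*u^5 + 2.13*u^4 + 1.14*u^3 + 1.14*u^2 - 7.36*u + 1.06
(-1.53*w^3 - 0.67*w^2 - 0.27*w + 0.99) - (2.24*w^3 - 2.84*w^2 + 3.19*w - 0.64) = -3.77*w^3 + 2.17*w^2 - 3.46*w + 1.63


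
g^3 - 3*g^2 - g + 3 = (g - 3)*(g - 1)*(g + 1)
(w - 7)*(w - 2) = w^2 - 9*w + 14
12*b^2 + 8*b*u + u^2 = (2*b + u)*(6*b + u)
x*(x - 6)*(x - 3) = x^3 - 9*x^2 + 18*x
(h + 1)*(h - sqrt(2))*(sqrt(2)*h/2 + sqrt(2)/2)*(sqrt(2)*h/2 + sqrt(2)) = h^4/2 - sqrt(2)*h^3/2 + 2*h^3 - 2*sqrt(2)*h^2 + 5*h^2/2 - 5*sqrt(2)*h/2 + h - sqrt(2)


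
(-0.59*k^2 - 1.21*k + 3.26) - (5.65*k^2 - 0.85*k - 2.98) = -6.24*k^2 - 0.36*k + 6.24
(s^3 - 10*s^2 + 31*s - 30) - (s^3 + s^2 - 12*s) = -11*s^2 + 43*s - 30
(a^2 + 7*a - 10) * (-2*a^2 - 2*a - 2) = -2*a^4 - 16*a^3 + 4*a^2 + 6*a + 20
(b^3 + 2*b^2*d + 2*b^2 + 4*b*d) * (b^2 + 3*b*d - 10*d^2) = b^5 + 5*b^4*d + 2*b^4 - 4*b^3*d^2 + 10*b^3*d - 20*b^2*d^3 - 8*b^2*d^2 - 40*b*d^3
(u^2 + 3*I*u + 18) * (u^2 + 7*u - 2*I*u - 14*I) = u^4 + 7*u^3 + I*u^3 + 24*u^2 + 7*I*u^2 + 168*u - 36*I*u - 252*I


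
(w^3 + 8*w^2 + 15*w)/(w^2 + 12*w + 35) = w*(w + 3)/(w + 7)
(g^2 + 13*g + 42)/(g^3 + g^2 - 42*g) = (g + 6)/(g*(g - 6))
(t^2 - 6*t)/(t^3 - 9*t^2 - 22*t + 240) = t/(t^2 - 3*t - 40)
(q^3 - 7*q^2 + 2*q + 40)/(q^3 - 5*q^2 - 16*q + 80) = (q + 2)/(q + 4)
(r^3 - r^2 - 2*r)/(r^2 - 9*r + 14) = r*(r + 1)/(r - 7)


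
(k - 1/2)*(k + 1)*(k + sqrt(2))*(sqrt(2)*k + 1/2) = sqrt(2)*k^4 + sqrt(2)*k^3/2 + 5*k^3/2 + 5*k^2/4 - 5*k/4 + sqrt(2)*k/4 - sqrt(2)/4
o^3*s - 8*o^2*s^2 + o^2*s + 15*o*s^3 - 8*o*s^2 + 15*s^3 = (o - 5*s)*(o - 3*s)*(o*s + s)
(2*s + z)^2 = 4*s^2 + 4*s*z + z^2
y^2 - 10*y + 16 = (y - 8)*(y - 2)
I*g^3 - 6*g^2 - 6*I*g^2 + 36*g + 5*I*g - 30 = (g - 5)*(g + 6*I)*(I*g - I)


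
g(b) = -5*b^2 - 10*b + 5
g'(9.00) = -100.00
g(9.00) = -490.00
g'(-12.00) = 110.00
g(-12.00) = -595.00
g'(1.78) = -27.80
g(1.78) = -28.64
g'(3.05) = -40.50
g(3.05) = -72.01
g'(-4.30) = 33.00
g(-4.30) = -44.45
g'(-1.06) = 0.60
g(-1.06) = 9.98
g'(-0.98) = -0.20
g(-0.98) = 10.00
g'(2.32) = -33.20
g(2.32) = -45.11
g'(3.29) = -42.90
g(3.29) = -82.02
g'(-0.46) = -5.40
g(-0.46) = 8.54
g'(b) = -10*b - 10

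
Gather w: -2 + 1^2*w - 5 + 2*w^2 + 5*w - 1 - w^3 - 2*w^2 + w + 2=-w^3 + 7*w - 6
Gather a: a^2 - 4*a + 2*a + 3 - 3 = a^2 - 2*a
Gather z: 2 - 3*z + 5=7 - 3*z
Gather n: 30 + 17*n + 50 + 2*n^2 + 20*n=2*n^2 + 37*n + 80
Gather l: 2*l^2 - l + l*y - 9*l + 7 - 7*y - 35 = 2*l^2 + l*(y - 10) - 7*y - 28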